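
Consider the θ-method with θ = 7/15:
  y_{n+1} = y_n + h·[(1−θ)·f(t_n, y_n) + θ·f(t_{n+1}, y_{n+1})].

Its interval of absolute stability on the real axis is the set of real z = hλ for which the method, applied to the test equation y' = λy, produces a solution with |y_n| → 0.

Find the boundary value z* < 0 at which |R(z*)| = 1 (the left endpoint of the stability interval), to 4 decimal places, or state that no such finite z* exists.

left endpoint -30.0000.

With y'=λy (z=hλ):
  y_{n+1} = y_n + z·[8/15·y_n + 7/15·y_{n+1}] ⇒ (1 − 7/15z)y_{n+1} = (1 + 8/15z)y_n
  ⇒ R(z) = (1 + 8/15z)/(1 − 7/15z).

Solve |R(x)|<1 on ℝ⁻.
x=-0.42: |R|=0.6488
R=−1: 1+8/15x = −1+7/15x ⇒ -1/15x=2 ⇒ x=2/(-1/15)=-30.0000
Confirm numerically:
  x=-26.412: |R|=0.98205 <1
  x=-25.304: |R|=0.97556 <1
  x=-23.994: |R|=0.96717 <1
  x=-18.779: |R|=0.92338 <1
  x=-30.436: |R|=1.00191 >1
  x=-30.426: |R|=1.00187 >1
So |R|<1 on (-30.0000, 0).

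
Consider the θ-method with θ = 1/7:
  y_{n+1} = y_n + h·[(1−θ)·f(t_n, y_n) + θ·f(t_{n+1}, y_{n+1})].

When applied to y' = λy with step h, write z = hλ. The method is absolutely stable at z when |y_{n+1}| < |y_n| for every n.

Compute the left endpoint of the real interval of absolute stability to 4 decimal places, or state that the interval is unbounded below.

left endpoint -2.8000.

On y'=λy, z=hλ:
  y_{n+1} = y_n + z·[6/7·y_n + 1/7·y_{n+1}] ⇒ (1 − 1/7z)y_{n+1} = (1 + 6/7z)y_n
  ⇒ R(z) = (1 + 6/7z)/(1 − 1/7z).

Need |R(x)|<1, x<0.
x=-0.36: |R|=0.6576
R=−1: 1+6/7x = −1+1/7x ⇒ -5/7x=2 ⇒ x=2/(-5/7)=-2.8000
Confirm numerically:
  x=-2.066: |R|=0.59519 <1
  x=-2.035: |R|=0.57665 <1
  x=-1.154: |R|=0.00932 <1
  x=-3.386: |R|=1.28211 >1
  x=-2.963: |R|=1.08180 >1
  x=-2.952: |R|=1.07637 >1
Interval (-2.8000, 0).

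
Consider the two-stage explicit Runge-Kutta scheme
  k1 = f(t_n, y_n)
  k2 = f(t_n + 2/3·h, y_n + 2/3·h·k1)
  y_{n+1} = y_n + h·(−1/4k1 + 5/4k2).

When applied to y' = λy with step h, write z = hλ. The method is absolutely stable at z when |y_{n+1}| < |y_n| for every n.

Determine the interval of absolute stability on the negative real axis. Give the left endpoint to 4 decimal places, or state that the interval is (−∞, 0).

With y'=λy (z=hλ):
  k1=λy_n ⇒ h·k1=z·y_n;  k2=λ(1+2/3z)y_n ⇒ h·k2=z(1+2/3z)y_n
  y_{n+1}/y_n = 1 − 1/4z + 5/4z(1+2/3z) = 1 + z + 5/6z²
  so R(z) = 1 + z + 5/6z².

Boundary: |R(x)|=1, x<0.
x=-1.36: |R|=1.1813
R=1: x+5/6x²=0 ⇒ x=−6/5=-1.2000; min R=1−1/(4·5/6)=0.7000>−1
Confirm numerically:
  x=-1.144: |R|=0.94661 <1
  x=-1.135: |R|=0.93852 <1
  x=-0.674: |R|=0.70456 <1
  x=-1.703: |R|=1.71384 >1
  x=-1.485: |R|=1.35269 >1
  x=-1.413: |R|=1.25081 >1
So |R|<1 on (-1.2000, 0).

(-1.2000, 0).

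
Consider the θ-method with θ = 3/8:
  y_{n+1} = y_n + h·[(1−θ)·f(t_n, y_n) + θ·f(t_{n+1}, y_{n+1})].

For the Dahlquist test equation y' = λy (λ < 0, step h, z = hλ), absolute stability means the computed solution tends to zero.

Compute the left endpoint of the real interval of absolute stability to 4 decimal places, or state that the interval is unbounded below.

z* = -8.0000.

Set f=λy, z=hλ:
  y_{n+1} = y_n + z·[5/8·y_n + 3/8·y_{n+1}] ⇒ (1 − 3/8z)y_{n+1} = (1 + 5/8z)y_n
  so R(z) = (1 + 5/8z)/(1 − 3/8z).

Solve |R(x)|<1 on ℝ⁻.
x=-1.21: |R|=0.1677
R=−1: 1+5/8x = −1+3/8x ⇒ -1/4x=2 ⇒ x=2/(-1/4)=-8.0000
Confirm numerically:
  x=-5.494: |R|=0.79528 <1
  x=-4.659: |R|=0.69595 <1
  x=-4.587: |R|=0.68632 <1
  x=-3.867: |R|=0.57829 <1
  x=-8.424: |R|=1.02549 >1
  x=-8.344: |R|=1.02083 >1
  x=-8.144: |R|=1.00888 >1
Stable set (-8.0000, 0).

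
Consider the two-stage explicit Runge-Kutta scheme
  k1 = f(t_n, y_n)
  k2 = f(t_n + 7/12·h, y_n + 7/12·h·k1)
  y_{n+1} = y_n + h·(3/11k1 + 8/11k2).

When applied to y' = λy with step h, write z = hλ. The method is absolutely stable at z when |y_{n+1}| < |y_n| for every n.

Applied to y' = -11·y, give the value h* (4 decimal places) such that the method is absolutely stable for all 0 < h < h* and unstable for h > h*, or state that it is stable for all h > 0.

(-2.3571,0); λ=-11 ⇒ h* = (33/14)/11 = 0.2143.

On y'=λy, z=hλ:
  k1=λy_n ⇒ h·k1=z·y_n;  k2=λ(1+7/12z)y_n ⇒ h·k2=z(1+7/12z)y_n
  y_{n+1}/y_n = 1 + 3/11z + 8/11z(1+7/12z) = 1 + z + 14/33z²
  Hence R(z) = 1 + z + 14/33z².

Solve |R(x)|<1 on ℝ⁻.
x=-1.56: |R|=0.4724
R=1: x+14/33x²=0 ⇒ x=−33/14=-2.3571; min R=1−1/(4·14/33)=0.4107>−1
Confirm numerically:
  x=-1.903: |R|=0.63336 <1
  x=-1.184: |R|=0.41073 <1
  x=-1.063: |R|=0.41638 <1
  x=-2.806: |R|=1.53433 >1
  x=-2.685: |R|=1.37346 >1
  x=-2.628: |R|=1.30198 >1
Stable set (-2.3571, 0).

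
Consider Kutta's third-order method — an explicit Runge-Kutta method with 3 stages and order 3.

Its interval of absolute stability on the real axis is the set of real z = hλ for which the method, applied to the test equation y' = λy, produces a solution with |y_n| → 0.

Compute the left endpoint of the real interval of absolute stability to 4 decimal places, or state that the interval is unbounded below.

z* = -2.5127.

With y'=λy (z=hλ):
  order 3, 3-stage ⇒ R(z)=1+z+z^2/2+z^3/6
  (e.g. R(-1.41)=0.11685, |R|=0.11685)

Find x<0 with |R(x)|<1.
x=-1.41: |R|=0.1168
|R(-2.37)|=0.7802 |R(-2)|=0.3333 |R(-0.68)|=0.4988
Bisect:
  x_lo=-3.2694 |R|=2.7493  x_hi=-0.0721 |R|=0.9305
  mid=-1.67073 |R|=0.05232 →hi
  mid=-2.47006 |R|=0.93118 →hi
  mid=-2.86972 |R|=1.69091 →lo
  mid=-2.66989 |R|=1.27770 →lo
  mid=-2.56997 |R|=1.09660 →lo
  mid=-2.52001 |R|=1.01199 →lo
  mid=-2.49504 |R|=0.97112 →hi
  ...
  [-2.51279,-2.51260] ⇒ x*=-2.5127
So |R|<1 on (-2.5127, 0).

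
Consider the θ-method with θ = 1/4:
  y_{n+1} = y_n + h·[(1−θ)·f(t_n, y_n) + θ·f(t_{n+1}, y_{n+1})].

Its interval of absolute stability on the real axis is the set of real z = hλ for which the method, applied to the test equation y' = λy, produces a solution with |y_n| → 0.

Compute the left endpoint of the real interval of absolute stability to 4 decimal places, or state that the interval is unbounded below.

Set f=λy, z=hλ:
  y_{n+1} = y_n + z·[3/4·y_n + 1/4·y_{n+1}] ⇒ (1 − 1/4z)y_{n+1} = (1 + 3/4z)y_n
  so R(z) = (1 + 3/4z)/(1 − 1/4z).

Need |R(x)|<1, x<0.
x=-0.34: |R|=0.6866
R=−1: 1+3/4x = −1+1/4x ⇒ -1/2x=2 ⇒ x=2/(-1/2)=-4.0000
Confirm numerically:
  x=-3.827: |R|=0.95579 <1
  x=-3.793: |R|=0.94688 <1
  x=-3.126: |R|=0.75470 <1
  x=-2.088: |R|=0.37188 <1
  x=-4.582: |R|=1.13563 >1
  x=-4.486: |R|=1.11454 >1
  x=-4.246: |R|=1.05967 >1
Interval (-4.0000, 0).

z* = -4.0000.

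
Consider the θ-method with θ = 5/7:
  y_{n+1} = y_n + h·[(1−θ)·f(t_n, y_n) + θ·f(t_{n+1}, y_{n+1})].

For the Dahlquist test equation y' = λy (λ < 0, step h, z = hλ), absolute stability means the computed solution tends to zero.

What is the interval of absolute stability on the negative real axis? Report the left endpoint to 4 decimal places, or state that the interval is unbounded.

Test eqn y'=λy, z=hλ:
  y_{n+1} = y_n + z·[2/7·y_n + 5/7·y_{n+1}] ⇒ (1 − 5/7z)y_{n+1} = (1 + 2/7z)y_n
  so R(z) = (1 + 2/7z)/(1 − 5/7z).

Solve |R(x)|<1 on ℝ⁻.
x=-0.62: |R|=0.5703
x=-2: |R|=0.1765
x=-10: |R|=0.2281
x=-100: |R|=0.3807
θ=5/7≥1/2 ⇒ |1+2/7x|<|1−5/7x| ∀x<0 ⇒ stable on all of ℝ⁻.

(−∞, 0) — no finite endpoint.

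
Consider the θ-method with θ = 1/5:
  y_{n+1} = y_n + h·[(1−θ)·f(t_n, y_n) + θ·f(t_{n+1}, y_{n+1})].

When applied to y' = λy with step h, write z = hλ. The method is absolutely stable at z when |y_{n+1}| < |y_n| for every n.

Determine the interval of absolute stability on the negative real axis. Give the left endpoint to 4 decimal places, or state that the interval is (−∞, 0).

(-3.3333, 0).

Test eqn y'=λy, z=hλ:
  y_{n+1} = y_n + z·[4/5·y_n + 1/5·y_{n+1}] ⇒ (1 − 1/5z)y_{n+1} = (1 + 4/5z)y_n
  so R(z) = (1 + 4/5z)/(1 − 1/5z).

Boundary: |R(x)|=1, x<0.
x=-1.52: |R|=0.1656
R=−1: 1+4/5x = −1+1/5x ⇒ -3/5x=2 ⇒ x=2/(-3/5)=-3.3333
Confirm numerically:
  x=-2.811: |R|=0.79939 <1
  x=-2.313: |R|=0.58143 <1
  x=-2.186: |R|=0.52101 <1
  x=-3.825: |R|=1.16714 >1
  x=-3.725: |R|=1.13467 >1
  x=-3.661: |R|=1.11350 >1
Stable set (-3.3333, 0).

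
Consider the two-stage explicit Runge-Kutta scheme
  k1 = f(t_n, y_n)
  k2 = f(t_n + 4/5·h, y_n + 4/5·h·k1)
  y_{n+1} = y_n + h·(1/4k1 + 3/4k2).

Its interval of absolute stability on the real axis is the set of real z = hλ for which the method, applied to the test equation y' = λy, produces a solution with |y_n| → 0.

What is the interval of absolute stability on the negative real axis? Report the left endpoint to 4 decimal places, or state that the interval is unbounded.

On y'=λy, z=hλ:
  k1=λy_n ⇒ h·k1=z·y_n;  k2=λ(1+4/5z)y_n ⇒ h·k2=z(1+4/5z)y_n
  y_{n+1}/y_n = 1 + 1/4z + 3/4z(1+4/5z) = 1 + z + 3/5z²
  Hence R(z) = 1 + z + 3/5z².

Solve |R(x)|<1 on ℝ⁻.
x=-1.62: |R|=0.9546
R=1: x+3/5x²=0 ⇒ x=−5/3=-1.6667; min R=1−1/(4·3/5)=0.5833>−1
Confirm numerically:
  x=-1.329: |R|=0.73074 <1
  x=-1.250: |R|=0.68750 <1
  x=-1.084: |R|=0.62103 <1
  x=-0.747: |R|=0.58781 <1
  x=-2.239: |R|=1.76887 >1
  x=-2.176: |R|=1.66499 >1
  x=-1.987: |R|=1.38190 >1
Stable set (-1.6667, 0).

(-1.6667, 0).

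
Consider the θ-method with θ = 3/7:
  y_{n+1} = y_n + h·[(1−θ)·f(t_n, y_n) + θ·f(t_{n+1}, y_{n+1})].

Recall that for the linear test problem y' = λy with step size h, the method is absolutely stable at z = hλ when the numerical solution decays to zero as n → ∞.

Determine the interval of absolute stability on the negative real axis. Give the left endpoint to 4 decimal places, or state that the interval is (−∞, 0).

(-14.0000, 0).

With y'=λy (z=hλ):
  y_{n+1} = y_n + z·[4/7·y_n + 3/7·y_{n+1}] ⇒ (1 − 3/7z)y_{n+1} = (1 + 4/7z)y_n
  Hence R(z) = (1 + 4/7z)/(1 − 3/7z).

Boundary: |R(x)|=1, x<0.
x=-0.96: |R|=0.3198
R=−1: 1+4/7x = −1+3/7x ⇒ -1/7x=2 ⇒ x=2/(-1/7)=-14.0000
Confirm numerically:
  x=-13.959: |R|=0.99916 <1
  x=-6.707: |R|=0.73109 <1
  x=-6.690: |R|=0.72996 <1
  x=-14.560: |R|=1.01105 >1
  x=-14.532: |R|=1.01051 >1
  x=-14.048: |R|=1.00098 >1
So |R|<1 on (-14.0000, 0).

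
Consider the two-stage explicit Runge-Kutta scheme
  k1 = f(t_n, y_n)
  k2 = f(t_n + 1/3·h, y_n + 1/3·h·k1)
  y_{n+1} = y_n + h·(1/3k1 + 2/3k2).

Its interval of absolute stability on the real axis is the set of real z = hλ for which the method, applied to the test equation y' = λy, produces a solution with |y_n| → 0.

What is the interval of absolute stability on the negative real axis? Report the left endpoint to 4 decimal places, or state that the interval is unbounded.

On y'=λy, z=hλ:
  k1=λy_n ⇒ h·k1=z·y_n;  k2=λ(1+1/3z)y_n ⇒ h·k2=z(1+1/3z)y_n
  y_{n+1}/y_n = 1 + 1/3z + 2/3z(1+1/3z) = 1 + z + 2/9z²
  R(z) = 1 + z + 2/9z².

Need |R(x)|<1, x<0.
x=-1.17: |R|=0.1342
R=1: x+2/9x²=0 ⇒ x=−9/2=-4.5000; min R=1−1/(4·2/9)=-0.1250>−1
Confirm numerically:
  x=-2.849: |R|=0.04527 <1
  x=-2.439: |R|=0.11706 <1
  x=-2.277: |R|=0.12484 <1
  x=-4.681: |R|=1.18828 >1
  x=-4.660: |R|=1.16569 >1
Stable set (-4.5000, 0).

(-4.5000, 0).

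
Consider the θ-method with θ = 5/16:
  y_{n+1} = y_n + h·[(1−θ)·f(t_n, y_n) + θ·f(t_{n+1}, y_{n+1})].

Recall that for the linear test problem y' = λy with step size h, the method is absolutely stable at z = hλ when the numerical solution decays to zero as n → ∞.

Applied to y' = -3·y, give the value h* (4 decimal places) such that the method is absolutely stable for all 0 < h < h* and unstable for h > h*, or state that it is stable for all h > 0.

(-5.3333,0); λ=-3 ⇒ h* = (16/3)/3 = 1.7778.

With y'=λy (z=hλ):
  y_{n+1} = y_n + z·[11/16·y_n + 5/16·y_{n+1}] ⇒ (1 − 5/16z)y_{n+1} = (1 + 11/16z)y_n
  Hence R(z) = (1 + 11/16z)/(1 − 5/16z).

Boundary: |R(x)|=1, x<0.
x=-1.38: |R|=0.0358
R=−1: 1+11/16x = −1+5/16x ⇒ -3/8x=2 ⇒ x=2/(-3/8)=-5.3333
Confirm numerically:
  x=-5.178: |R|=0.97775 <1
  x=-4.065: |R|=0.79050 <1
  x=-3.906: |R|=0.75896 <1
  x=-3.637: |R|=0.70227 <1
  x=-5.905: |R|=1.07534 >1
  x=-5.707: |R|=1.05034 >1
So |R|<1 on (-5.3333, 0).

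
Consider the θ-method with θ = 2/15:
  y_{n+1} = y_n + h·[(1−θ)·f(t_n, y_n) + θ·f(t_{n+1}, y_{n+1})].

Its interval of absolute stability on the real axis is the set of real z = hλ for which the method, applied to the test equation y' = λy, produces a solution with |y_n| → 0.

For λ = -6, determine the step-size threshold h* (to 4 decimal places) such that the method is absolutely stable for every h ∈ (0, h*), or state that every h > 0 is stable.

On y'=λy, z=hλ:
  y_{n+1} = y_n + z·[13/15·y_n + 2/15·y_{n+1}] ⇒ (1 − 2/15z)y_{n+1} = (1 + 13/15z)y_n
  Hence R(z) = (1 + 13/15z)/(1 − 2/15z).

Boundary: |R(x)|=1, x<0.
x=-0.48: |R|=0.5489
R=−1: 1+13/15x = −1+2/15x ⇒ -11/15x=2 ⇒ x=2/(-11/15)=-2.7273
Confirm numerically:
  x=-2.541: |R|=0.89797 <1
  x=-2.460: |R|=0.85241 <1
  x=-1.861: |R|=0.49103 <1
  x=-1.859: |R|=0.48974 <1
  x=-3.185: |R|=1.23561 >1
  x=-2.945: |R|=1.11465 >1
  x=-2.774: |R|=1.02501 >1
Interval (-2.7273, 0).

(-2.7273,0); λ=-6 ⇒ h* = (30/11)/6 = 0.4545.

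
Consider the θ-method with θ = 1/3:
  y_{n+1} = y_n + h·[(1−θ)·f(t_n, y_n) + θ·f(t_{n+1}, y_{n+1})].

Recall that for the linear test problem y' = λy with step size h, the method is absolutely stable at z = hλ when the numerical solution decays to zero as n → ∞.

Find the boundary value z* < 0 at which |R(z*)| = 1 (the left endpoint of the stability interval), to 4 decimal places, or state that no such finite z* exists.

Test eqn y'=λy, z=hλ:
  y_{n+1} = y_n + z·[2/3·y_n + 1/3·y_{n+1}] ⇒ (1 − 1/3z)y_{n+1} = (1 + 2/3z)y_n
  Hence R(z) = (1 + 2/3z)/(1 − 1/3z).

Boundary: |R(x)|=1, x<0.
x=-1.02: |R|=0.2388
R=−1: 1+2/3x = −1+1/3x ⇒ -1/3x=2 ⇒ x=2/(-1/3)=-6.0000
Confirm numerically:
  x=-5.620: |R|=0.95592 <1
  x=-4.233: |R|=0.75570 <1
  x=-3.590: |R|=0.63429 <1
  x=-3.494: |R|=0.61411 <1
  x=-6.552: |R|=1.05779 >1
  x=-6.069: |R|=1.00761 >1
Stable set (-6.0000, 0).

left endpoint -6.0000.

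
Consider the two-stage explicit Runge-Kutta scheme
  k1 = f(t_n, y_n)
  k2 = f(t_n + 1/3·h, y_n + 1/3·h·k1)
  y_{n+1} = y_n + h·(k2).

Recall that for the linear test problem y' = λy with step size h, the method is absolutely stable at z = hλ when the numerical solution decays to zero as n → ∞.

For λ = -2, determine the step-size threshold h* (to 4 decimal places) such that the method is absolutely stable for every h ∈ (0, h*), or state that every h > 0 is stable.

Test eqn y'=λy, z=hλ:
  k1=λy_n ⇒ h·k1=z·y_n;  k2=λ(1+1/3z)y_n ⇒ h·k2=z(1+1/3z)y_n
  y_{n+1}/y_n = 1 + z(1+1/3z) = 1 + z + 1/3z²
  so R(z) = 1 + z + 1/3z².

Find x<0 with |R(x)|<1.
x=-0.65: |R|=0.4908
R=1: x+1/3x²=0 ⇒ x=−3=-3.0000; min R=1−1/(4·1/3)=0.2500>−1
Confirm numerically:
  x=-2.095: |R|=0.36801 <1
  x=-2.090: |R|=0.36603 <1
  x=-1.351: |R|=0.25740 <1
  x=-3.594: |R|=1.71161 >1
  x=-3.299: |R|=1.32880 >1
So |R|<1 on (-3.0000, 0).

(-3.0000,0); λ=-2 ⇒ h* = (3)/2 = 1.5000.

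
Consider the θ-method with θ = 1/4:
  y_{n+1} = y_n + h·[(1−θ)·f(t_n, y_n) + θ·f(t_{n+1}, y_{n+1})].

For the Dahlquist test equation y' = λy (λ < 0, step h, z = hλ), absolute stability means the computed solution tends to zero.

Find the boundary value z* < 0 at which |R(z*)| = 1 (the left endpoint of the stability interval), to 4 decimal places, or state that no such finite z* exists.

left endpoint -4.0000.

Test eqn y'=λy, z=hλ:
  y_{n+1} = y_n + z·[3/4·y_n + 1/4·y_{n+1}] ⇒ (1 − 1/4z)y_{n+1} = (1 + 3/4z)y_n
  ⇒ R(z) = (1 + 3/4z)/(1 − 1/4z).

Boundary: |R(x)|=1, x<0.
x=-0.69: |R|=0.4115
R=−1: 1+3/4x = −1+1/4x ⇒ -1/2x=2 ⇒ x=2/(-1/2)=-4.0000
Confirm numerically:
  x=-3.426: |R|=0.84541 <1
  x=-2.603: |R|=0.57686 <1
  x=-1.853: |R|=0.26636 <1
  x=-4.572: |R|=1.13346 >1
  x=-4.280: |R|=1.06763 >1
  x=-4.150: |R|=1.03681 >1
Interval (-4.0000, 0).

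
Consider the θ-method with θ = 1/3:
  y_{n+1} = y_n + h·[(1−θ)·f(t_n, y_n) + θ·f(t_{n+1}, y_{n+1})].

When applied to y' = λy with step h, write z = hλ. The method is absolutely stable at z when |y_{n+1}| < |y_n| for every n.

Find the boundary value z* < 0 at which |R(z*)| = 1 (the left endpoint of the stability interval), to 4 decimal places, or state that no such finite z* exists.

z* = -6.0000.

On y'=λy, z=hλ:
  y_{n+1} = y_n + z·[2/3·y_n + 1/3·y_{n+1}] ⇒ (1 − 1/3z)y_{n+1} = (1 + 2/3z)y_n
  R(z) = (1 + 2/3z)/(1 − 1/3z).

Solve |R(x)|<1 on ℝ⁻.
x=-1.15: |R|=0.1687
R=−1: 1+2/3x = −1+1/3x ⇒ -1/3x=2 ⇒ x=2/(-1/3)=-6.0000
Confirm numerically:
  x=-4.830: |R|=0.85057 <1
  x=-3.974: |R|=0.70949 <1
  x=-2.563: |R|=0.38217 <1
  x=-6.583: |R|=1.06084 >1
  x=-6.549: |R|=1.05749 >1
  x=-6.371: |R|=1.03959 >1
Stable set (-6.0000, 0).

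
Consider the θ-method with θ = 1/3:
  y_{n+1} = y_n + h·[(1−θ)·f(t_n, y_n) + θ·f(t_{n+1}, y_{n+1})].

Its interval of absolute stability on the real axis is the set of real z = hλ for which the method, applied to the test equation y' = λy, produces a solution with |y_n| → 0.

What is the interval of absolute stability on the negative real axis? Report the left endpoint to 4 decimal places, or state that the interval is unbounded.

z∈(-6.0000,0).

With y'=λy (z=hλ):
  y_{n+1} = y_n + z·[2/3·y_n + 1/3·y_{n+1}] ⇒ (1 − 1/3z)y_{n+1} = (1 + 2/3z)y_n
  ⇒ R(z) = (1 + 2/3z)/(1 − 1/3z).

Solve |R(x)|<1 on ℝ⁻.
x=-1.21: |R|=0.1378
R=−1: 1+2/3x = −1+1/3x ⇒ -1/3x=2 ⇒ x=2/(-1/3)=-6.0000
Confirm numerically:
  x=-5.826: |R|=0.98029 <1
  x=-5.054: |R|=0.88254 <1
  x=-4.412: |R|=0.78575 <1
  x=-3.287: |R|=0.56847 <1
  x=-6.578: |R|=1.06035 >1
  x=-6.314: |R|=1.03371 >1
So |R|<1 on (-6.0000, 0).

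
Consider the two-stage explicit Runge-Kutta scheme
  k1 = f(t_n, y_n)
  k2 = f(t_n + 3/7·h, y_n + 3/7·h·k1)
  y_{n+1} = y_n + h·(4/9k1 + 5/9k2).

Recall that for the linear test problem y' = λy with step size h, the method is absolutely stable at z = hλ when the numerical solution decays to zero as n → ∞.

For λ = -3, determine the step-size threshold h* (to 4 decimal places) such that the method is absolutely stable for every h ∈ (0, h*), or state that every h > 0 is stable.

(-4.2000,0); λ=-3 ⇒ h* = (21/5)/3 = 1.4000.

With y'=λy (z=hλ):
  k1=λy_n ⇒ h·k1=z·y_n;  k2=λ(1+3/7z)y_n ⇒ h·k2=z(1+3/7z)y_n
  y_{n+1}/y_n = 1 + 4/9z + 5/9z(1+3/7z) = 1 + z + 5/21z²
  Hence R(z) = 1 + z + 5/21z².

Boundary: |R(x)|=1, x<0.
x=-0.48: |R|=0.5749
R=1: x+5/21x²=0 ⇒ x=−21/5=-4.2000; min R=1−1/(4·5/21)=-0.0500>−1
Confirm numerically:
  x=-3.826: |R|=0.65930 <1
  x=-2.856: |R|=0.08608 <1
  x=-2.739: |R|=0.04722 <1
  x=-1.685: |R|=0.00899 <1
  x=-4.571: |R|=1.40377 >1
  x=-4.495: |R|=1.31572 >1
  x=-4.469: |R|=1.28623 >1
Stable set (-4.2000, 0).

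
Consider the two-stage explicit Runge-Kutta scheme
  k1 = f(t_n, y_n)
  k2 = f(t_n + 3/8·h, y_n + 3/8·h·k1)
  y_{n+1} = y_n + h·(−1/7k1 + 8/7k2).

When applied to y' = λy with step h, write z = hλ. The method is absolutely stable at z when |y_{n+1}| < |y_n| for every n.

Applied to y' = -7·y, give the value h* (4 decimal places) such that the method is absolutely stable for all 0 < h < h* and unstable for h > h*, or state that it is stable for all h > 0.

(-2.3333,0); λ=-7 ⇒ h* = (7/3)/7 = 0.3333.

Test eqn y'=λy, z=hλ:
  k1=λy_n ⇒ h·k1=z·y_n;  k2=λ(1+3/8z)y_n ⇒ h·k2=z(1+3/8z)y_n
  y_{n+1}/y_n = 1 − 1/7z + 8/7z(1+3/8z) = 1 + z + 3/7z²
  Hence R(z) = 1 + z + 3/7z².

Solve |R(x)|<1 on ℝ⁻.
x=-1.57: |R|=0.4864
R=1: x+3/7x²=0 ⇒ x=−7/3=-2.3333; min R=1−1/(4·3/7)=0.4167>−1
Confirm numerically:
  x=-1.958: |R|=0.68504 <1
  x=-1.429: |R|=0.44616 <1
  x=-1.414: |R|=0.44288 <1
  x=-1.100: |R|=0.41857 <1
  x=-2.556: |R|=1.24392 >1
  x=-2.355: |R|=1.02187 >1
Stable set (-2.3333, 0).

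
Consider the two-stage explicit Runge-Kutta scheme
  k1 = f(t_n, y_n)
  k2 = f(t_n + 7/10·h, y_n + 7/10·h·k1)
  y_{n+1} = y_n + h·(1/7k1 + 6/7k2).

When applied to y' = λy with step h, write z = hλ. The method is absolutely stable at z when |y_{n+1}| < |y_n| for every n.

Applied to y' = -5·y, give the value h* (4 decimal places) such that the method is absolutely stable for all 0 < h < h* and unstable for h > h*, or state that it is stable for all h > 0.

(-1.6667,0); λ=-5 ⇒ h* = (5/3)/5 = 0.3333.

On y'=λy, z=hλ:
  k1=λy_n ⇒ h·k1=z·y_n;  k2=λ(1+7/10z)y_n ⇒ h·k2=z(1+7/10z)y_n
  y_{n+1}/y_n = 1 + 1/7z + 6/7z(1+7/10z) = 1 + z + 3/5z²
  so R(z) = 1 + z + 3/5z².

Boundary: |R(x)|=1, x<0.
x=-0.31: |R|=0.7477
R=1: x+3/5x²=0 ⇒ x=−5/3=-1.6667; min R=1−1/(4·3/5)=0.5833>−1
Confirm numerically:
  x=-1.151: |R|=0.64388 <1
  x=-1.071: |R|=0.61722 <1
  x=-0.763: |R|=0.58630 <1
  x=-0.712: |R|=0.59217 <1
  x=-2.202: |R|=1.70728 >1
  x=-1.714: |R|=1.04868 >1
Interval (-1.6667, 0).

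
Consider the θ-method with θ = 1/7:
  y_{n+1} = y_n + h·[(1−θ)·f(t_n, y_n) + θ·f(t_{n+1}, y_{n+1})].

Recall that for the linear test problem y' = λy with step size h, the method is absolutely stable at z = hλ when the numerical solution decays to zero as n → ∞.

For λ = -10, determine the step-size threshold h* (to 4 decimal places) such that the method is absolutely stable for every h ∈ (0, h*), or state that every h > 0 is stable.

Set f=λy, z=hλ:
  y_{n+1} = y_n + z·[6/7·y_n + 1/7·y_{n+1}] ⇒ (1 − 1/7z)y_{n+1} = (1 + 6/7z)y_n
  ⇒ R(z) = (1 + 6/7z)/(1 − 1/7z).

Find x<0 with |R(x)|<1.
x=-0.65: |R|=0.4052
R=−1: 1+6/7x = −1+1/7x ⇒ -5/7x=2 ⇒ x=2/(-5/7)=-2.8000
Confirm numerically:
  x=-2.780: |R|=0.98978 <1
  x=-1.705: |R|=0.37105 <1
  x=-1.572: |R|=0.28371 <1
  x=-1.542: |R|=0.26364 <1
  x=-3.223: |R|=1.20689 >1
  x=-3.105: |R|=1.15092 >1
So |R|<1 on (-2.8000, 0).

(-2.8000,0); λ=-10 ⇒ h* = (14/5)/10 = 0.2800.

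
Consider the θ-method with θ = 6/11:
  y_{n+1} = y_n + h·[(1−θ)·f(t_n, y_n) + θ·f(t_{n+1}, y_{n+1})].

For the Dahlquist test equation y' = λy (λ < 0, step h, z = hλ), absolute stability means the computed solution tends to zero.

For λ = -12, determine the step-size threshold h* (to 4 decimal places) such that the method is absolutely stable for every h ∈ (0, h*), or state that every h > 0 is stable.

With y'=λy (z=hλ):
  y_{n+1} = y_n + z·[5/11·y_n + 6/11·y_{n+1}] ⇒ (1 − 6/11z)y_{n+1} = (1 + 5/11z)y_n
  so R(z) = (1 + 5/11z)/(1 − 6/11z).

Need |R(x)|<1, x<0.
x=-1.68: |R|=0.1233
x=-2: |R|=0.0435
x=-10: |R|=0.5493
x=-100: |R|=0.8003
θ=6/11≥1/2 ⇒ |1+5/11x|<|1−6/11x| ∀x<0 ⇒ unbounded interval.

(−∞, 0) — no finite endpoint. Any h>0 works for λ=-12.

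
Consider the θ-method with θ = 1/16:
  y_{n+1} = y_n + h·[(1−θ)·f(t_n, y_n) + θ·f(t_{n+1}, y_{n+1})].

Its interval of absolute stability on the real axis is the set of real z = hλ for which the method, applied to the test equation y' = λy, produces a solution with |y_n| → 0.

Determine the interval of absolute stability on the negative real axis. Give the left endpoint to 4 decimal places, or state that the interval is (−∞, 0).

z∈(-2.2857,0).

Test eqn y'=λy, z=hλ:
  y_{n+1} = y_n + z·[15/16·y_n + 1/16·y_{n+1}] ⇒ (1 − 1/16z)y_{n+1} = (1 + 15/16z)y_n
  ⇒ R(z) = (1 + 15/16z)/(1 − 1/16z).

Solve |R(x)|<1 on ℝ⁻.
x=-1.19: |R|=0.1076
R=−1: 1+15/16x = −1+1/16x ⇒ -7/8x=2 ⇒ x=2/(-7/8)=-2.2857
Confirm numerically:
  x=-2.174: |R|=0.91394 <1
  x=-1.640: |R|=0.48753 <1
  x=-1.080: |R|=0.01171 <1
  x=-2.811: |R|=1.39094 >1
  x=-2.578: |R|=1.22026 >1
  x=-2.471: |R|=1.14044 >1
Stable set (-2.2857, 0).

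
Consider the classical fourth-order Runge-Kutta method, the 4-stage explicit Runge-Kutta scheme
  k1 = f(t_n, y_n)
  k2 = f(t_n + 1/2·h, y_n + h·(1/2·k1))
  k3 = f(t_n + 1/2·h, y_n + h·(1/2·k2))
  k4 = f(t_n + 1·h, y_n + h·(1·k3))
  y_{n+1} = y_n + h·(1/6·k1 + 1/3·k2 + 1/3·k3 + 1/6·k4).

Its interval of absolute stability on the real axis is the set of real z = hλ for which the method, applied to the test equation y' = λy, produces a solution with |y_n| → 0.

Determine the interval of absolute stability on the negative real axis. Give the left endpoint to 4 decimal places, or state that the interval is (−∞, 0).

(-2.7853, 0).

Set f=λy, z=hλ:
  order 4, 4-stage ⇒ R(z)=1+z+z^2/2+z^3/6+z^4/24
  (e.g. R(-0.89)=0.41470, |R|=0.41470)

Solve |R(x)|<1 on ℝ⁻.
x=-0.89: |R|=0.4147
|R(-3.1)|=1.5878 |R(-2.92)|=1.2228 |R(-2.08)|=0.3633
Bisect:
  x_lo=-3.3958 |R|=2.3840  x_hi=-0.3638 |R|=0.6951
  mid=-1.87978 |R|=0.30021 →hi
  mid=-2.63778 |R|=0.79944 →hi
  mid=-3.01678 |R|=1.40891 →lo
  mid=-2.82728 |R|=1.06517 →lo
  mid=-2.73253 |R|=0.92332 →hi
  mid=-2.77990 |R|=0.99190 →hi
  mid=-2.80359 |R|=1.02794 →lo
  mid=-2.79175 |R|=1.00977 →lo
  mid=-2.78582 |R|=1.00080 →lo
  ...
  [-2.78545,-2.78527] ⇒ x*=-2.7853
So |R|<1 on (-2.7853, 0).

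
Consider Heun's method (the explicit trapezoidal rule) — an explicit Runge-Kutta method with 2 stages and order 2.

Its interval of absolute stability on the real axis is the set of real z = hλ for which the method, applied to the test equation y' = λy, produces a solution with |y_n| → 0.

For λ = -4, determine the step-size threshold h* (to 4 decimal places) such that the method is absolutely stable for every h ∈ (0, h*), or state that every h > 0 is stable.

Set f=λy, z=hλ:
  order 2, 2-stage ⇒ R(z)=1+z+z^2/2
  (e.g. R(-0.92)=0.50320, |R|=0.50320)

Need |R(x)|<1, x<0.
x=-0.92: |R|=0.5032
|R(-2.36)|=1.4248 |R(-2.13)|=1.1384 |R(-1.03)|=0.5005
Bisect:
  x_lo=-2.6474 |R|=1.8569  x_hi=-0.3625 |R|=0.7032
  mid=-1.50494 |R|=0.62748 →hi
  mid=-2.07615 |R|=1.07905 →lo
  mid=-1.79054 |R|=0.81248 →hi
  mid=-1.93335 |R|=0.93557 →hi
  mid=-2.00475 |R|=1.00476 →lo
  mid=-1.96905 |R|=0.96953 →hi
  mid=-1.98690 |R|=0.98698 →hi
  mid=-1.99582 |R|=0.99583 →hi
  mid=-2.00028 |R|=1.00028 →lo
  ...
  [-2.00001,-1.99987] ⇒ x*=-2.0000
Stable set (-2.0000, 0).

(-2.0000,0); λ=-4 ⇒ h* = 0.5000.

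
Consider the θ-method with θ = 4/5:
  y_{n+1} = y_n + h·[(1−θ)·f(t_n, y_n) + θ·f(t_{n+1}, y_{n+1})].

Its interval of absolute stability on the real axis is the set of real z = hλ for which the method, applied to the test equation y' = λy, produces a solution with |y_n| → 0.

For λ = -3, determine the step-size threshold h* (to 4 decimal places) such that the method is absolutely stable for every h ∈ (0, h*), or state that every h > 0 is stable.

(−∞, 0) — no finite endpoint. Any h>0 works for λ=-3.

On y'=λy, z=hλ:
  y_{n+1} = y_n + z·[1/5·y_n + 4/5·y_{n+1}] ⇒ (1 − 4/5z)y_{n+1} = (1 + 1/5z)y_n
  Hence R(z) = (1 + 1/5z)/(1 − 4/5z).

Need |R(x)|<1, x<0.
x=-0.9: |R|=0.4767
x=-2: |R|=0.2308
x=-10: |R|=0.1111
x=-100: |R|=0.2346
θ=4/5≥1/2 ⇒ |1+1/5x|<|1−4/5x| ∀x<0 ⇒ interval (−∞,0).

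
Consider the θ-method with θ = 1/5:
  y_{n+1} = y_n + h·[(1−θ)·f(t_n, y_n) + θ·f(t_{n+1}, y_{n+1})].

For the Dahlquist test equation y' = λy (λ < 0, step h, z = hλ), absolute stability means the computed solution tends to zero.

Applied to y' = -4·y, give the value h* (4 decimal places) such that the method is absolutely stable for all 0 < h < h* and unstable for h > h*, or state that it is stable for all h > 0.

Test eqn y'=λy, z=hλ:
  y_{n+1} = y_n + z·[4/5·y_n + 1/5·y_{n+1}] ⇒ (1 − 1/5z)y_{n+1} = (1 + 4/5z)y_n
  so R(z) = (1 + 4/5z)/(1 − 1/5z).

Boundary: |R(x)|=1, x<0.
x=-1.29: |R|=0.0254
R=−1: 1+4/5x = −1+1/5x ⇒ -3/5x=2 ⇒ x=2/(-3/5)=-3.3333
Confirm numerically:
  x=-3.073: |R|=0.90326 <1
  x=-2.595: |R|=0.70836 <1
  x=-2.430: |R|=0.63526 <1
  x=-3.513: |R|=1.06331 >1
  x=-3.507: |R|=1.06124 >1
  x=-3.436: |R|=1.03651 >1
So |R|<1 on (-3.3333, 0).

(-3.3333,0); λ=-4 ⇒ h* = (10/3)/4 = 0.8333.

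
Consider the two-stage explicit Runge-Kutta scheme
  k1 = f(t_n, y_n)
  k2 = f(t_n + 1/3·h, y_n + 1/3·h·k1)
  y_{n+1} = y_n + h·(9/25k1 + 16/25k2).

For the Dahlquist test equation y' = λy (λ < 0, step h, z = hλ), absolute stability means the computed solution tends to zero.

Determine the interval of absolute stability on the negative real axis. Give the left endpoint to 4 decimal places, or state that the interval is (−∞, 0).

z∈(-4.6875,0).

Set f=λy, z=hλ:
  k1=λy_n ⇒ h·k1=z·y_n;  k2=λ(1+1/3z)y_n ⇒ h·k2=z(1+1/3z)y_n
  y_{n+1}/y_n = 1 + 9/25z + 16/25z(1+1/3z) = 1 + z + 16/75z²
  ⇒ R(z) = 1 + z + 16/75z².

Boundary: |R(x)|=1, x<0.
x=-0.69: |R|=0.4116
R=1: x+16/75x²=0 ⇒ x=−75/16=-4.6875; min R=1−1/(4·16/75)=-0.1719>−1
Confirm numerically:
  x=-3.083: |R|=0.05529 <1
  x=-2.583: |R|=0.15966 <1
  x=-2.415: |R|=0.17079 <1
  x=-2.128: |R|=0.16194 <1
  x=-5.165: |R|=1.52614 >1
  x=-5.128: |R|=1.48190 >1
  x=-5.009: |R|=1.34355 >1
So |R|<1 on (-4.6875, 0).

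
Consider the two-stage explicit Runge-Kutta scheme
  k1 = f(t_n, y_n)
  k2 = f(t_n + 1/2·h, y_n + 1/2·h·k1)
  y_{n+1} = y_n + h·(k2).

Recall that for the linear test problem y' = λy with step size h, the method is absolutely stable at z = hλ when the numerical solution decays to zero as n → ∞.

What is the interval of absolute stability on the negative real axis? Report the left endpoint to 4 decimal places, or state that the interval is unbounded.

(-2.0000, 0).

Set f=λy, z=hλ:
  k1=λy_n ⇒ h·k1=z·y_n;  k2=λ(1+1/2z)y_n ⇒ h·k2=z(1+1/2z)y_n
  y_{n+1}/y_n = 1 + z(1+1/2z) = 1 + z + 1/2z²
  ⇒ R(z) = 1 + z + 1/2z².

Need |R(x)|<1, x<0.
x=-0.41: |R|=0.6741
R=1: x+1/2x²=0 ⇒ x=−2=-2.0000; min R=1−1/(4·1/2)=0.5000>−1
Confirm numerically:
  x=-1.291: |R|=0.54234 <1
  x=-1.149: |R|=0.51110 <1
  x=-0.872: |R|=0.50819 <1
  x=-0.840: |R|=0.51280 <1
  x=-2.548: |R|=1.69815 >1
  x=-2.423: |R|=1.51246 >1
  x=-2.215: |R|=1.23811 >1
Stable set (-2.0000, 0).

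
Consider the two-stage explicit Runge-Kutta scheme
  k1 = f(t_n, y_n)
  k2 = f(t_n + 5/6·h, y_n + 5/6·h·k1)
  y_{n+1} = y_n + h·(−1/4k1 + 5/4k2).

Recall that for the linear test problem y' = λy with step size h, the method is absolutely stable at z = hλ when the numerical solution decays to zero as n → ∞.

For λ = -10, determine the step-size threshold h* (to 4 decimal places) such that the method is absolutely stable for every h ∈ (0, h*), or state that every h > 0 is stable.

Set f=λy, z=hλ:
  k1=λy_n ⇒ h·k1=z·y_n;  k2=λ(1+5/6z)y_n ⇒ h·k2=z(1+5/6z)y_n
  y_{n+1}/y_n = 1 − 1/4z + 5/4z(1+5/6z) = 1 + z + 25/24z²
  ⇒ R(z) = 1 + z + 25/24z².

Solve |R(x)|<1 on ℝ⁻.
x=-1.11: |R|=1.1734
R=1: x+25/24x²=0 ⇒ x=−24/25=-0.9600; min R=1−1/(4·25/24)=0.7600>−1
Confirm numerically:
  x=-0.876: |R|=0.92335 <1
  x=-0.789: |R|=0.85946 <1
  x=-0.627: |R|=0.78251 <1
  x=-1.311: |R|=1.47933 >1
  x=-1.217: |R|=1.32580 >1
So |R|<1 on (-0.9600, 0).

(-0.9600,0); λ=-10 ⇒ h* = (24/25)/10 = 0.0960.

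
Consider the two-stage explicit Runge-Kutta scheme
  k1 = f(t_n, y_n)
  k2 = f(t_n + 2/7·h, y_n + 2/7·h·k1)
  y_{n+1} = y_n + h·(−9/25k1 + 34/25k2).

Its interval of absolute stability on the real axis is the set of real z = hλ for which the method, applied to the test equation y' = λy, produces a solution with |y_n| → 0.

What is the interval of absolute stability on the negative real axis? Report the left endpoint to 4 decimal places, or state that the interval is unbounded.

Set f=λy, z=hλ:
  k1=λy_n ⇒ h·k1=z·y_n;  k2=λ(1+2/7z)y_n ⇒ h·k2=z(1+2/7z)y_n
  y_{n+1}/y_n = 1 − 9/25z + 34/25z(1+2/7z) = 1 + z + 68/175z²
  ⇒ R(z) = 1 + z + 68/175z².

Boundary: |R(x)|=1, x<0.
x=-1.4: |R|=0.3616
R=1: x+68/175x²=0 ⇒ x=−175/68=-2.5735; min R=1−1/(4·68/175)=0.3566>−1
Confirm numerically:
  x=-2.058: |R|=0.58774 <1
  x=-1.544: |R|=0.38233 <1
  x=-1.509: |R|=0.37581 <1
  x=-1.073: |R|=0.37437 <1
  x=-2.859: |R|=1.31714 >1
  x=-2.778: |R|=1.22072 >1
  x=-2.627: |R|=1.05458 >1
Stable set (-2.5735, 0).

z∈(-2.5735,0).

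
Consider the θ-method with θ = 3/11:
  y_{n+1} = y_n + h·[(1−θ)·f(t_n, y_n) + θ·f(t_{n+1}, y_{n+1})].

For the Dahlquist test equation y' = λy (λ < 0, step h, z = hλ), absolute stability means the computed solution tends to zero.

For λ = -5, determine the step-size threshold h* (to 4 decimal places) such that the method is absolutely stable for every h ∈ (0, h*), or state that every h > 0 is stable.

Set f=λy, z=hλ:
  y_{n+1} = y_n + z·[8/11·y_n + 3/11·y_{n+1}] ⇒ (1 − 3/11z)y_{n+1} = (1 + 8/11z)y_n
  R(z) = (1 + 8/11z)/(1 − 3/11z).

Boundary: |R(x)|=1, x<0.
x=-1.79: |R|=0.2028
R=−1: 1+8/11x = −1+3/11x ⇒ -5/11x=2 ⇒ x=2/(-5/11)=-4.4000
Confirm numerically:
  x=-3.100: |R|=0.67980 <1
  x=-2.780: |R|=0.58118 <1
  x=-2.636: |R|=0.53353 <1
  x=-1.787: |R|=0.20145 <1
  x=-4.571: |R|=1.03460 >1
  x=-4.530: |R|=1.02643 >1
Stable set (-4.4000, 0).

(-4.4000,0); λ=-5 ⇒ h* = (22/5)/5 = 0.8800.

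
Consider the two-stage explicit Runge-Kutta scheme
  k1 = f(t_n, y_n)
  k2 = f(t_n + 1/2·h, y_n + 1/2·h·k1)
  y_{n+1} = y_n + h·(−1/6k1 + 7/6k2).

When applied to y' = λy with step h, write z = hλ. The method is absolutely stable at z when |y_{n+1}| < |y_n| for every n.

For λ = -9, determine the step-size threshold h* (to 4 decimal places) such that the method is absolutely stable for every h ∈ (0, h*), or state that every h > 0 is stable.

With y'=λy (z=hλ):
  k1=λy_n ⇒ h·k1=z·y_n;  k2=λ(1+1/2z)y_n ⇒ h·k2=z(1+1/2z)y_n
  y_{n+1}/y_n = 1 − 1/6z + 7/6z(1+1/2z) = 1 + z + 7/12z²
  Hence R(z) = 1 + z + 7/12z².

Boundary: |R(x)|=1, x<0.
x=-1.74: |R|=1.0261
R=1: x+7/12x²=0 ⇒ x=−12/7=-1.7143; min R=1−1/(4·7/12)=0.5714>−1
Confirm numerically:
  x=-1.677: |R|=0.96353 <1
  x=-1.567: |R|=0.86537 <1
  x=-1.505: |R|=0.81626 <1
  x=-0.892: |R|=0.57214 <1
  x=-2.255: |R|=1.71126 >1
  x=-2.187: |R|=1.60307 >1
Interval (-1.7143, 0).

(-1.7143,0); λ=-9 ⇒ h* = (12/7)/9 = 0.1905.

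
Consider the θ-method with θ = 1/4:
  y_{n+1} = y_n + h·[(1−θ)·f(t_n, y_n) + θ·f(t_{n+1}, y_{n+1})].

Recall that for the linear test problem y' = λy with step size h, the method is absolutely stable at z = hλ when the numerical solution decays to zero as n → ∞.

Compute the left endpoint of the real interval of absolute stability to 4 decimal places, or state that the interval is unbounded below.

Set f=λy, z=hλ:
  y_{n+1} = y_n + z·[3/4·y_n + 1/4·y_{n+1}] ⇒ (1 − 1/4z)y_{n+1} = (1 + 3/4z)y_n
  R(z) = (1 + 3/4z)/(1 − 1/4z).

Boundary: |R(x)|=1, x<0.
x=-1.26: |R|=0.0418
R=−1: 1+3/4x = −1+1/4x ⇒ -1/2x=2 ⇒ x=2/(-1/2)=-4.0000
Confirm numerically:
  x=-3.563: |R|=0.88444 <1
  x=-2.337: |R|=0.47515 <1
  x=-2.174: |R|=0.40849 <1
  x=-1.655: |R|=0.17065 <1
  x=-4.584: |R|=1.13607 >1
  x=-4.224: |R|=1.05447 >1
  x=-4.177: |R|=1.04329 >1
Stable set (-4.0000, 0).

left endpoint -4.0000.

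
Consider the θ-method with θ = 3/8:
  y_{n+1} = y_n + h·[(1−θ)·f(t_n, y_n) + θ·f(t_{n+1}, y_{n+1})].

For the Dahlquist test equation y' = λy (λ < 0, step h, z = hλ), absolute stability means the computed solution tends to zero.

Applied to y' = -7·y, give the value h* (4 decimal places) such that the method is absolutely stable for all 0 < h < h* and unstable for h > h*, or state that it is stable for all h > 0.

(-8.0000,0); λ=-7 ⇒ h* = (8)/7 = 1.1429.

On y'=λy, z=hλ:
  y_{n+1} = y_n + z·[5/8·y_n + 3/8·y_{n+1}] ⇒ (1 − 3/8z)y_{n+1} = (1 + 5/8z)y_n
  so R(z) = (1 + 5/8z)/(1 − 3/8z).

Need |R(x)|<1, x<0.
x=-1.44: |R|=0.0649
R=−1: 1+5/8x = −1+3/8x ⇒ -1/4x=2 ⇒ x=2/(-1/4)=-8.0000
Confirm numerically:
  x=-7.528: |R|=0.96913 <1
  x=-6.613: |R|=0.90036 <1
  x=-4.583: |R|=0.68578 <1
  x=-8.301: |R|=1.01830 >1
  x=-8.287: |R|=1.01747 >1
  x=-8.139: |R|=1.00858 >1
So |R|<1 on (-8.0000, 0).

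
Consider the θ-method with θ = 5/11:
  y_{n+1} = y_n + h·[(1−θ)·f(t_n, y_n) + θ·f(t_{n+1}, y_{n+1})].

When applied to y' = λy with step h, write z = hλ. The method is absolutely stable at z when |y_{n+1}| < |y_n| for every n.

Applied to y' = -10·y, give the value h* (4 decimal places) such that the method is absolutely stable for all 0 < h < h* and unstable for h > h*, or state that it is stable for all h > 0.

(-22.0000,0); λ=-10 ⇒ h* = (22)/10 = 2.2000.

Test eqn y'=λy, z=hλ:
  y_{n+1} = y_n + z·[6/11·y_n + 5/11·y_{n+1}] ⇒ (1 − 5/11z)y_{n+1} = (1 + 6/11z)y_n
  ⇒ R(z) = (1 + 6/11z)/(1 − 5/11z).

Need |R(x)|<1, x<0.
x=-1.74: |R|=0.0284
R=−1: 1+6/11x = −1+5/11x ⇒ -1/11x=2 ⇒ x=2/(-1/11)=-22.0000
Confirm numerically:
  x=-21.393: |R|=0.99485 <1
  x=-21.331: |R|=0.99431 <1
  x=-11.844: |R|=0.85537 <1
  x=-22.352: |R|=1.00287 >1
  x=-22.301: |R|=1.00246 >1
Interval (-22.0000, 0).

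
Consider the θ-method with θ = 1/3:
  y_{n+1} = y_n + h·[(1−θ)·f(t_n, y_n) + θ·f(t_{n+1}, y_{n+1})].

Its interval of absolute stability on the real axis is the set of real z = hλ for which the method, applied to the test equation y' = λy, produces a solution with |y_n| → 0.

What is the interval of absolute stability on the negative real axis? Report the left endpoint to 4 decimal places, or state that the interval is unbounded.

On y'=λy, z=hλ:
  y_{n+1} = y_n + z·[2/3·y_n + 1/3·y_{n+1}] ⇒ (1 − 1/3z)y_{n+1} = (1 + 2/3z)y_n
  Hence R(z) = (1 + 2/3z)/(1 − 1/3z).

Find x<0 with |R(x)|<1.
x=-0.64: |R|=0.4725
R=−1: 1+2/3x = −1+1/3x ⇒ -1/3x=2 ⇒ x=2/(-1/3)=-6.0000
Confirm numerically:
  x=-5.222: |R|=0.90538 <1
  x=-5.058: |R|=0.88310 <1
  x=-3.546: |R|=0.62511 <1
  x=-6.580: |R|=1.06054 >1
  x=-6.443: |R|=1.04691 >1
  x=-6.365: |R|=1.03897 >1
So |R|<1 on (-6.0000, 0).

z∈(-6.0000,0).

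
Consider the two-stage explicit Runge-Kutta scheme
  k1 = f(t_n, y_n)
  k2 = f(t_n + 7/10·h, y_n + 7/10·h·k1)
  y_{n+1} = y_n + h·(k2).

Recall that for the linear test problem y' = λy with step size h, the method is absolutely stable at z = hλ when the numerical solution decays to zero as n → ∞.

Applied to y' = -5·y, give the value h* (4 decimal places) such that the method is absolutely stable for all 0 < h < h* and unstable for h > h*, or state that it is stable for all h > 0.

Test eqn y'=λy, z=hλ:
  k1=λy_n ⇒ h·k1=z·y_n;  k2=λ(1+7/10z)y_n ⇒ h·k2=z(1+7/10z)y_n
  y_{n+1}/y_n = 1 + z(1+7/10z) = 1 + z + 7/10z²
  R(z) = 1 + z + 7/10z².

Boundary: |R(x)|=1, x<0.
x=-0.61: |R|=0.6505
R=1: x+7/10x²=0 ⇒ x=−10/7=-1.4286; min R=1−1/(4·7/10)=0.6429>−1
Confirm numerically:
  x=-1.375: |R|=0.94844 <1
  x=-0.919: |R|=0.67219 <1
  x=-0.863: |R|=0.65834 <1
  x=-0.743: |R|=0.64343 <1
  x=-1.918: |R|=1.65711 >1
  x=-1.489: |R|=1.06298 >1
Interval (-1.4286, 0).

(-1.4286,0); λ=-5 ⇒ h* = (10/7)/5 = 0.2857.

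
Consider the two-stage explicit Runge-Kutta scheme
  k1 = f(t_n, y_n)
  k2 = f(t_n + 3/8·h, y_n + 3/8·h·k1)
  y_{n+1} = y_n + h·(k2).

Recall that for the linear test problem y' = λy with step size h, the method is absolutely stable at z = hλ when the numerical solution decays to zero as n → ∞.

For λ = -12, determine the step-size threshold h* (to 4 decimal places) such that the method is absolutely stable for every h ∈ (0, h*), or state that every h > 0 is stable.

(-2.6667,0); λ=-12 ⇒ h* = (8/3)/12 = 0.2222.

On y'=λy, z=hλ:
  k1=λy_n ⇒ h·k1=z·y_n;  k2=λ(1+3/8z)y_n ⇒ h·k2=z(1+3/8z)y_n
  y_{n+1}/y_n = 1 + z(1+3/8z) = 1 + z + 3/8z²
  so R(z) = 1 + z + 3/8z².

Need |R(x)|<1, x<0.
x=-0.59: |R|=0.5405
R=1: x+3/8x²=0 ⇒ x=−8/3=-2.6667; min R=1−1/(4·3/8)=0.3333>−1
Confirm numerically:
  x=-2.270: |R|=0.66234 <1
  x=-2.237: |R|=0.63956 <1
  x=-2.212: |R|=0.62285 <1
  x=-1.239: |R|=0.33667 <1
  x=-3.036: |R|=1.42049 >1
  x=-2.939: |R|=1.30015 >1
  x=-2.742: |R|=1.07746 >1
Interval (-2.6667, 0).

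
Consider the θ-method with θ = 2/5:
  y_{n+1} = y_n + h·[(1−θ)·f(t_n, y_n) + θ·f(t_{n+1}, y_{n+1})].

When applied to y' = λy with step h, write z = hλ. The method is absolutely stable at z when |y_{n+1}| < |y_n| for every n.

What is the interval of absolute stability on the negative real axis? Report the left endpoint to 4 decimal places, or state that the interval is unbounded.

Set f=λy, z=hλ:
  y_{n+1} = y_n + z·[3/5·y_n + 2/5·y_{n+1}] ⇒ (1 − 2/5z)y_{n+1} = (1 + 3/5z)y_n
  so R(z) = (1 + 3/5z)/(1 − 2/5z).

Boundary: |R(x)|=1, x<0.
x=-0.59: |R|=0.5227
R=−1: 1+3/5x = −1+2/5x ⇒ -1/5x=2 ⇒ x=2/(-1/5)=-10.0000
Confirm numerically:
  x=-9.693: |R|=0.98741 <1
  x=-8.345: |R|=0.92370 <1
  x=-5.519: |R|=0.72060 <1
  x=-4.499: |R|=0.60702 <1
  x=-10.283: |R|=1.01107 >1
  x=-10.056: |R|=1.00223 >1
So |R|<1 on (-10.0000, 0).

(-10.0000, 0).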